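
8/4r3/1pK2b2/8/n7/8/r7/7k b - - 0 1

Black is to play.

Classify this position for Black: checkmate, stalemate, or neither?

neither

Black to move; black king on h1.
In check: no.
Legal moves for Black include: Re8, Rh7, Rg7, Rf7, Rd7, Rc7+, Rb7, Ra7, Re6+, Re5, Re4, Re3, Ree2, Re1, Bh8, Bg7, Bg5, Be5, ... (list truncated; more exist).
Black has legal moves and is not in check → neither.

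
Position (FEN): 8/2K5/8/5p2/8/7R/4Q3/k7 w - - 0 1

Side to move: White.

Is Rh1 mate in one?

yes

After Rh1: black king on a1; in check: yes, from the white rook on h1.
King squares — b1: attacked by Rh1; a2: attacked by Qe2; b2: attacked by Qe2.
Black has no legal moves → checkmate.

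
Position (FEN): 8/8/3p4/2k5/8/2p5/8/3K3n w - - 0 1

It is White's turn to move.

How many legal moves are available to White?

White to move; king on d1.
In check: no.
Legal moves: Ke2, Kc2, Ke1, Kc1.
Count: 4.

4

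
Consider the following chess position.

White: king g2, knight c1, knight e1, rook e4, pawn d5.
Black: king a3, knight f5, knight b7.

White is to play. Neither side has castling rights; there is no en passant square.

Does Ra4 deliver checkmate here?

After Ra4: black king on a3; in check: yes, from the white rook on a4.
Black has 2 legal replies: Kxa4, Kb2.
In check but a legal move exists → not checkmate.

no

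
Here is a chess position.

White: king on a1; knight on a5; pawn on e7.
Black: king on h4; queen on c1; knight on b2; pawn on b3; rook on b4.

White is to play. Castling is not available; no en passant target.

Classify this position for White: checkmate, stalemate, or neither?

White to move; white king on a1.
In check: yes, from the black queen on c1.
King squares — b1: attacked by Qc1; a2: attacked by Pb3; b2: attacked by Qc1.
Legal moves for White: none.
In check with no legal moves → checkmate.

checkmate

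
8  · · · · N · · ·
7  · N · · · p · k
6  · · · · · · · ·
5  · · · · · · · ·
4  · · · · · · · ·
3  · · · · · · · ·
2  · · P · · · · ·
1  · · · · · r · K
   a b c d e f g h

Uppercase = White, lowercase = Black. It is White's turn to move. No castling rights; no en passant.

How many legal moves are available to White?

2

White to move; king on h1.
In check: yes, from the black rook on f1.
Legal moves: Kh2, Kg2.
Count: 2.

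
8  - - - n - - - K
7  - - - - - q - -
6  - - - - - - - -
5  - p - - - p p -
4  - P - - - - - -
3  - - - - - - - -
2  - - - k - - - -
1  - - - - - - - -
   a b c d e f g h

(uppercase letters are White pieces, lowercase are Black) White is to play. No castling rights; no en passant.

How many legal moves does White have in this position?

0

White to move; king on h8.
In check: no.
Legal moves: none.
Count: 0.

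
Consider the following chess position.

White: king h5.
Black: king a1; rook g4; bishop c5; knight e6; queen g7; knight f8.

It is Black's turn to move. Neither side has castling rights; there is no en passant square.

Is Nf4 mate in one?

After Nf4: white king on h5; in check: yes, from the black knight on f4.
King squares — g4: attacked by Qg7; h4: attacked by Rg4; g5: attacked by Rg4; g6: attacked by Nf4; h6: attacked by Qg7.
White has no legal moves → checkmate.

yes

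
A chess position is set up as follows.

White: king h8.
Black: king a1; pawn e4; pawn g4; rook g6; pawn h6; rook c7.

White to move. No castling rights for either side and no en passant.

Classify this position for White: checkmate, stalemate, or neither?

White to move; white king on h8.
In check: no.
King squares — g7: attacked by Rg6; h7: attacked by Rc7; g8: attacked by Rg6.
Legal moves for White: none.
Not in check and no legal moves → stalemate.

stalemate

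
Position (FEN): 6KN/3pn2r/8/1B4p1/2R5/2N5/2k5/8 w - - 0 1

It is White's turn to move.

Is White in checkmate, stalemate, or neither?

neither

White to move; white king on g8.
In check: yes, from the black knight on e7.
King squares — f7: attacked by Rh7; g7: attacked by Rh7; h7: available; f8: available; h8: own knight.
Legal moves for White: Kf8, Kxh7.
White is in check but has 2 legal moves → neither.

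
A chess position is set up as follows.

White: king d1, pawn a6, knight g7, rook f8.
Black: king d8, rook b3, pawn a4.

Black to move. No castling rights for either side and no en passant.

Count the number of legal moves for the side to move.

3

Black to move; king on d8.
In check: yes, from the white rook on f8.
Legal moves: Ke7, Kd7, Kc7.
Count: 3.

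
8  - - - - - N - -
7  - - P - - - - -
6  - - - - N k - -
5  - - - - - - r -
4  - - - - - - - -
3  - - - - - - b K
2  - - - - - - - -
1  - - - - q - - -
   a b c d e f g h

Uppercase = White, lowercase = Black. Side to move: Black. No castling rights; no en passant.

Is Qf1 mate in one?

After Qf1: white king on h3; in check: yes, from the black queen on f1.
King squares — g2: attacked by Qf1; h2: attacked by Bg3; g3: attacked by Rg5; g4: attacked by Rg5; h4: attacked by Bg3.
White has no legal moves → checkmate.

yes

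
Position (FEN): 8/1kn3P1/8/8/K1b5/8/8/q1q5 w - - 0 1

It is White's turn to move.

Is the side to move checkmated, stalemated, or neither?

White to move; white king on a4.
In check: yes, from the black queen on a1.
King squares — a3: attacked by Qa1; b3: attacked by Bc4; b4: available; a5: attacked by Qa1; b5: attacked by Bc4.
Legal moves for White: Kb4.
White is in check but has 1 legal move → neither.

neither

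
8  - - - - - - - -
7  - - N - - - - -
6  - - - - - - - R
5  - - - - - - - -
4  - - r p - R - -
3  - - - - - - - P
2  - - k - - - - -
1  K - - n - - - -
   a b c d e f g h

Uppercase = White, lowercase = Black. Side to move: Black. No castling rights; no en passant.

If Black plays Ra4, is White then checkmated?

yes

After Ra4: white king on a1; in check: yes, from the black rook on a4.
King squares — b1: attacked by Kc2; a2: attacked by Ra4; b2: attacked by Nd1.
White has no legal moves → checkmate.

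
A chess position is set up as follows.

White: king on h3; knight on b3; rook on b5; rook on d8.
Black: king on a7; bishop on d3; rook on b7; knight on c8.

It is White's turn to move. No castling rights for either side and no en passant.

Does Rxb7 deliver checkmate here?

no

After Rxb7: black king on a7; in check: yes, from the white rook on b7.
Black has 3 legal replies: Ka8, Kxb7, Ka6.
In check but a legal move exists → not checkmate.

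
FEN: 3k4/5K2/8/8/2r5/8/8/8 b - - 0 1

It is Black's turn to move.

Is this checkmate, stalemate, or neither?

Black to move; black king on d8.
In check: no.
Legal moves for Black: Kc8, Kd7, Kc7, Rc8, Rc7+, Rc6, Rc5, Rh4, Rg4, Rf4+, Re4, Rd4, Rb4, Ra4, Rc3, Rc2, Rc1.
Black has 17 legal moves and is not in check → neither.

neither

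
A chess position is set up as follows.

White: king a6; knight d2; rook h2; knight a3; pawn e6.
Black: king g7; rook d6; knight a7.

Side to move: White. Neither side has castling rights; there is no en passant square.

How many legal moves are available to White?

White to move; king on a6.
In check: yes, from the black rook on d6.
Legal moves: Kb7, Kxa7, Ka5.
Count: 3.

3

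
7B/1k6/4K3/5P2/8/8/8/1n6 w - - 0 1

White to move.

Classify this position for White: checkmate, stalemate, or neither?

neither

White to move; white king on e6.
In check: no.
Legal moves for White: Bg7, Bf6, Be5, Bd4, Bc3, Bb2, Ba1, Kf7, Ke7, Kd7, Kf6, Kd6, Ke5, Kd5, f6.
White has 15 legal moves and is not in check → neither.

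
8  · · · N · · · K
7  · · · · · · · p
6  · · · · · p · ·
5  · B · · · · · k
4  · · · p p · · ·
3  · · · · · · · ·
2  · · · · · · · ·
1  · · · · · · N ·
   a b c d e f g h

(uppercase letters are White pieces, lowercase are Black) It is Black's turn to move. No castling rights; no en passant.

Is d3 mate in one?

no

After d3: white king on h8; in check: no.
White is not in check, so this cannot be checkmate.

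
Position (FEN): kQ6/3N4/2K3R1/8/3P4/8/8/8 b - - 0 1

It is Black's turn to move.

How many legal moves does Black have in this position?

0

Black to move; king on a8.
In check: yes, from the white queen on b8.
Legal moves: none.
Count: 0.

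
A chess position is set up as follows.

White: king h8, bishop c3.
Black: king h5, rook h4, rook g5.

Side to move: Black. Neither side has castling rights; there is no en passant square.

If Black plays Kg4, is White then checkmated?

After Kg4: white king on h8; in check: yes, from the black rook on h4.
King squares — g7: attacked by Rg5; h7: attacked by Rh4; g8: attacked by Rg5.
White has no legal moves → checkmate.

yes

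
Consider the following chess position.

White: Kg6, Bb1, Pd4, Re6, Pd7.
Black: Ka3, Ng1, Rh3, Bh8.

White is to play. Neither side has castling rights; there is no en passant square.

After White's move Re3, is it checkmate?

no

After Re3: black king on a3; in check: yes, from the white rook on e3.
Black has 4 legal replies: Kb4, Ka4, Kb2, Rxe3.
In check but a legal move exists → not checkmate.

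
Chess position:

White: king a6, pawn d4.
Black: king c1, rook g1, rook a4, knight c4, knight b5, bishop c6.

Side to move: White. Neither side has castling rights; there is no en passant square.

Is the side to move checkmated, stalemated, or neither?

checkmate

White to move; white king on a6.
In check: yes, from the black rook on a4.
King squares — a5: attacked by Ra4; b5: attacked by Bc6; b6: attacked by Nc4; a7: attacked by Ra4; b7: attacked by Bc6.
Legal moves for White: none.
In check with no legal moves → checkmate.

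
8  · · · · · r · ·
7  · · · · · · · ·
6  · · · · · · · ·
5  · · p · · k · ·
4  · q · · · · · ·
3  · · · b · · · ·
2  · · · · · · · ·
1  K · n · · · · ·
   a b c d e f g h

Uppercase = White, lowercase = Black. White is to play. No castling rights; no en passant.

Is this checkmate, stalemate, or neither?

stalemate

White to move; white king on a1.
In check: no.
King squares — b1: attacked by Bd3; a2: attacked by Nc1; b2: attacked by Qb4.
Legal moves for White: none.
Not in check and no legal moves → stalemate.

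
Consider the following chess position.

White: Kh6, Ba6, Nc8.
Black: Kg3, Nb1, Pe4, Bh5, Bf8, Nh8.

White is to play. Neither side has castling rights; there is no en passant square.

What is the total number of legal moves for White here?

White to move; king on h6.
In check: yes, from the black bishop on f8.
Legal moves: Kh7, Kxh5, Kg5.
Count: 3.

3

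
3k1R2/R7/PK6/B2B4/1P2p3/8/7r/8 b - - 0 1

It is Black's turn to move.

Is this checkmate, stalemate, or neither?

Black to move; black king on d8.
In check: yes, from the white rook on f8.
King squares — c7: attacked by Kb6; d7: attacked by Ra7; e7: attacked by Ra7; c8: attacked by Rf8; e8: attacked by Rf8.
Legal moves for Black: none.
In check with no legal moves → checkmate.

checkmate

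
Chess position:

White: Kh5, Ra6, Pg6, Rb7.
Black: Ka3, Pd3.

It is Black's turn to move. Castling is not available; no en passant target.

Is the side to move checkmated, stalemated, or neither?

checkmate

Black to move; black king on a3.
In check: yes, from the white rook on a6.
King squares — a2: attacked by Ra6; b2: attacked by Rb7; b3: attacked by Rb7; a4: attacked by Ra6; b4: attacked by Rb7.
Legal moves for Black: none.
In check with no legal moves → checkmate.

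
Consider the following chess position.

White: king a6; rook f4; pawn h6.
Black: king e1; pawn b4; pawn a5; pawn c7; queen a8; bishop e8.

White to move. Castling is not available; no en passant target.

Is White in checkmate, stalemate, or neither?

White to move; white king on a6.
In check: yes, from the black queen on a8.
King squares — a5: attacked by Qa8; b5: attacked by Be8; b6: attacked by Pc7; a7: attacked by Qa8; b7: attacked by Qa8.
Legal moves for White: none.
In check with no legal moves → checkmate.

checkmate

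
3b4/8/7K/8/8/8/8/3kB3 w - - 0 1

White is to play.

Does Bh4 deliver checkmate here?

no

After Bh4: black king on d1; in check: no.
Black is not in check, so this cannot be checkmate.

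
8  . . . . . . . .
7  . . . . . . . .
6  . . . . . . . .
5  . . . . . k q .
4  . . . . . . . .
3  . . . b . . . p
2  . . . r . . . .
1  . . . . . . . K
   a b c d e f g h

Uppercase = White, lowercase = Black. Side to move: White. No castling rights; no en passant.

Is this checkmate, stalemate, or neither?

White to move; white king on h1.
In check: no.
King squares — g1: attacked by Qg5; g2: attacked by Rd2; h2: attacked by Rd2.
Legal moves for White: none.
Not in check and no legal moves → stalemate.

stalemate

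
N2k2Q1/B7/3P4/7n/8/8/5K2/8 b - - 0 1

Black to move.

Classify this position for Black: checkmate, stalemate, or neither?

neither

Black to move; black king on d8.
In check: yes, from the white queen on g8.
Legal moves for Black: Kd7.
Black is in check but has 1 legal move → neither.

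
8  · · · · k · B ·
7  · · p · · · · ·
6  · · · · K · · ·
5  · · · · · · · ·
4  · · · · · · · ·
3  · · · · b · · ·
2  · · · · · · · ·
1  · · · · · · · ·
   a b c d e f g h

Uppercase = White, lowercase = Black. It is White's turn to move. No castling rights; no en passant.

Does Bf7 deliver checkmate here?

no

After Bf7: black king on e8; in check: yes, from the white bishop on f7.
Black has 2 legal replies: Kf8, Kd8.
In check but a legal move exists → not checkmate.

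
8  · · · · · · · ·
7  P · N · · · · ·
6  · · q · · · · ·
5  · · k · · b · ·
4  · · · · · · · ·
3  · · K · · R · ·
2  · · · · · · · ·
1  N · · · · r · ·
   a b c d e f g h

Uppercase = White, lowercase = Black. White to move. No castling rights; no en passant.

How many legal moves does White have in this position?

23

White to move; king on c3.
In check: no.
Legal moves: Ne8, Na8, Ne6+, Na6+, Nd5, Nb5, Rxf5+, Rf4, Rh3, Rg3, Re3, Rd3, Rf2, Rxf1, Kb3, Kd2, Kb2, Nb3+, Nc2, a8=Q, a8=R, a8=B, a8=N.
Count: 23.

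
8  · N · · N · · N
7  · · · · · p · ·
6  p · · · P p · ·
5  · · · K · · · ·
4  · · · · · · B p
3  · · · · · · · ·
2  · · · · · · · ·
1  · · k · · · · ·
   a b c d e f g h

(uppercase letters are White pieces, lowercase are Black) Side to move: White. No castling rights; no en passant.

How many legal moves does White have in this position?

23

White to move; king on d5.
In check: no.
Legal moves: Nxf7, Ng6, Ng7, Nc7, Nxf6, Nd6, Nd7, Nc6, Nxa6, Kd6, Kc6, Kc5, Ke4, Kd4, Kc4, Bh5, Bf5, Bh3, Bf3, Be2, Bd1, exf7, e7.
Count: 23.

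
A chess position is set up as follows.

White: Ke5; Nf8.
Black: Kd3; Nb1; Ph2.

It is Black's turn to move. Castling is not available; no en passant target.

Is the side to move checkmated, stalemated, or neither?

neither

Black to move; black king on d3.
In check: no.
Legal moves for Black: Kc4, Ke3, Kc3, Ke2, Kd2, Kc2, Nc3, Na3, Nd2, h1=Q, h1=R, h1=B, h1=N.
Black has 13 legal moves and is not in check → neither.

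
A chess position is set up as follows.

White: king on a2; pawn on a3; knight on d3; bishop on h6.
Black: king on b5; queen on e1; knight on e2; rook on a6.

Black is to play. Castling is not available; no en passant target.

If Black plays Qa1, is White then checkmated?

no

After Qa1: white king on a2; in check: yes, from the black queen on a1.
White has 2 legal replies: Kb3, Kxa1.
In check but a legal move exists → not checkmate.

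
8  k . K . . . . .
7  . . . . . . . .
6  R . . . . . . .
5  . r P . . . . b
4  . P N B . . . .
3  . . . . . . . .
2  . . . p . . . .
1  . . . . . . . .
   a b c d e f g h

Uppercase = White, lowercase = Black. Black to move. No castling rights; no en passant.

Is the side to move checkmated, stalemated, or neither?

Black to move; black king on a8.
In check: yes, from the white rook on a6.
King squares — a7: attacked by Ra6; b7: attacked by Kc8; b8: attacked by Kc8.
Legal moves for Black: none.
In check with no legal moves → checkmate.

checkmate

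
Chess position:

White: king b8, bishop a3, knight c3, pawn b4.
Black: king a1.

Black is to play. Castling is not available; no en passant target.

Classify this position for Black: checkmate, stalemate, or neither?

stalemate

Black to move; black king on a1.
In check: no.
King squares — b1: attacked by Nc3; a2: attacked by Nc3; b2: attacked by Ba3.
Legal moves for Black: none.
Not in check and no legal moves → stalemate.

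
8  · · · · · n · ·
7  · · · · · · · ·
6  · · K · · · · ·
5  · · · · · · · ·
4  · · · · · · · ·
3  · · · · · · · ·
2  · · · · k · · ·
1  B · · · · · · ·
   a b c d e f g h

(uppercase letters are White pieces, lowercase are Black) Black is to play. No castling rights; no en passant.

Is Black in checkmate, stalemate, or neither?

neither

Black to move; black king on e2.
In check: no.
Legal moves for Black: Nh7, Nd7, Ng6, Ne6, Kf3, Ke3, Kd3, Kf2, Kd2, Kf1, Ke1, Kd1.
Black has 12 legal moves and is not in check → neither.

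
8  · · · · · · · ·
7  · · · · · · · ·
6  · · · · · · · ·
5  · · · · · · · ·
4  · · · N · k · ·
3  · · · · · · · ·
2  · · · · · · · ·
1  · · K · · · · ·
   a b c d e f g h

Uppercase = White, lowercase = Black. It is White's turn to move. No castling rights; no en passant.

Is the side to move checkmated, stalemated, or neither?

neither

White to move; white king on c1.
In check: no.
Legal moves for White: Ne6+, Nc6, Nf5, Nb5, Nf3, Nb3, Ne2+, Nc2, Kd2, Kc2, Kb2, Kd1, Kb1.
White has 13 legal moves and is not in check → neither.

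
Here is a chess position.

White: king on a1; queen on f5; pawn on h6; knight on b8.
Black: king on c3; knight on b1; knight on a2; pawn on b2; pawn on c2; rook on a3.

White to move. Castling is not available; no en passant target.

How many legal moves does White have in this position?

White to move; king on a1.
In check: yes, from the black pawn on b2.
Legal moves: none.
Count: 0.

0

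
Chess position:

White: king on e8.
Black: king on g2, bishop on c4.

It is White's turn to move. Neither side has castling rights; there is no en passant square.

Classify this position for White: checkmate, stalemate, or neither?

neither

White to move; white king on e8.
In check: no.
Legal moves for White: Kf8, Kd8, Ke7, Kd7.
White has 4 legal moves and is not in check → neither.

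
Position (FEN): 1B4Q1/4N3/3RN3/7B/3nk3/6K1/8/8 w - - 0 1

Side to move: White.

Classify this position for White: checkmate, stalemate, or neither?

White to move; white king on g3.
In check: no.
Legal moves for White include: Qh8, Qf8, Qe8, Qd8, Qc8, Qh7+, Qg7, Qf7, Qg6+, Qg5, Qg4+, Bc7, Ba7, Nc8, Ng6, Nc6, Nf5, Nd5, ... (list truncated; more exist).
White has legal moves and is not in check → neither.

neither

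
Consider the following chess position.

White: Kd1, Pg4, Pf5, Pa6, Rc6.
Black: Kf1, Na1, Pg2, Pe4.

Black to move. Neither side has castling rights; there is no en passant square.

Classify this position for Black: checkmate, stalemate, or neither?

Black to move; black king on f1.
In check: no.
Legal moves for Black: Kf2, Kg1, Nb3, Nc2, e3, g1=Q, g1=R, g1=B, g1=N.
Black has 9 legal moves and is not in check → neither.

neither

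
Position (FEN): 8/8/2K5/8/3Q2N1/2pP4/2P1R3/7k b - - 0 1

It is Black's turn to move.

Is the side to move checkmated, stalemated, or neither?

stalemate

Black to move; black king on h1.
In check: no.
King squares — g1: attacked by Qd4; g2: attacked by Re2; h2: attacked by Re2.
Legal moves for Black: none.
Not in check and no legal moves → stalemate.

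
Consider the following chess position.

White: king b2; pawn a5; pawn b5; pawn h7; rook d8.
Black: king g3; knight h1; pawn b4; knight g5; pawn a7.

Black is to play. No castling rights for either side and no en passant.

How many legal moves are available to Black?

Black to move; king on g3.
In check: no.
Legal moves: Nxh7, Nf7, Ne6, Ne4, Nh3, Nf3, Kh4, Kg4, Kf4, Kh3, Kf3, Kh2, Kg2, Kf2, Nf2, a6, b3.
Count: 17.

17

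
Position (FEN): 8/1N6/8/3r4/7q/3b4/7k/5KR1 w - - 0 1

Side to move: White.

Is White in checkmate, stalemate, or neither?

checkmate

White to move; white king on f1.
In check: yes, from the black bishop on d3.
King squares — e1: attacked by Qh4; g1: own rook; e2: attacked by Bd3; f2: attacked by Qh4; g2: attacked by Kh2.
Legal moves for White: none.
In check with no legal moves → checkmate.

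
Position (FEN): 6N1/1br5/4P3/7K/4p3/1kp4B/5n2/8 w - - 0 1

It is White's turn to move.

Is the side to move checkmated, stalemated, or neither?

neither

White to move; white king on h5.
In check: no.
Legal moves for White: Ne7, Nh6, Nf6, Kh6, Kg6, Kg5, Kh4, Bf5, Bg4, Bg2, Bf1, e7.
White has 12 legal moves and is not in check → neither.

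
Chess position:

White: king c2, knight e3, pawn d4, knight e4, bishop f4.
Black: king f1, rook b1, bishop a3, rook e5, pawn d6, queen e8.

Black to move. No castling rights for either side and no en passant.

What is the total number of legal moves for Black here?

Black to move; king on f1.
In check: yes, from the white knight on e3.
Legal moves: Ke2, Kg1, Ke1.
Count: 3.

3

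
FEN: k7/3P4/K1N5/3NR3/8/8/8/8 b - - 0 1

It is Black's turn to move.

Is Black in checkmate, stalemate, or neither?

stalemate

Black to move; black king on a8.
In check: no.
King squares — a7: attacked by Ka6; b7: attacked by Ka6; b8: attacked by Nc6.
Legal moves for Black: none.
Not in check and no legal moves → stalemate.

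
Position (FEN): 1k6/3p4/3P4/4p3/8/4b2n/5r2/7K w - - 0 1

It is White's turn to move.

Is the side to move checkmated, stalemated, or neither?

stalemate

White to move; white king on h1.
In check: no.
King squares — g1: attacked by Nh3; g2: attacked by Rf2; h2: attacked by Rf2.
Legal moves for White: none.
Not in check and no legal moves → stalemate.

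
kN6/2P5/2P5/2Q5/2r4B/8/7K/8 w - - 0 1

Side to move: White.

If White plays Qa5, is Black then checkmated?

yes

After Qa5: black king on a8; in check: yes, from the white queen on a5.
King squares — a7: attacked by Qa5; b7: attacked by Pc6; b8: attacked by Pc7.
Black has no legal moves → checkmate.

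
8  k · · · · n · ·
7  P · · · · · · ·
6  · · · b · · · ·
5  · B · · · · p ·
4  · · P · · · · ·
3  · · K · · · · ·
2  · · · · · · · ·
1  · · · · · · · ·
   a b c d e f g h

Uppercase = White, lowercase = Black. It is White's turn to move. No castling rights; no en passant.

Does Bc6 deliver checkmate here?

After Bc6: black king on a8; in check: yes, from the white bishop on c6.
Black has 1 legal reply: Kxa7.
In check but a legal move exists → not checkmate.

no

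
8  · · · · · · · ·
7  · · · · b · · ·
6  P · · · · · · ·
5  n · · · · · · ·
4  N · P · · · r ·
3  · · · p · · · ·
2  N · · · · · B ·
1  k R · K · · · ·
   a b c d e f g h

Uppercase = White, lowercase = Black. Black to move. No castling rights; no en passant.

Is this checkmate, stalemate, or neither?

neither

Black to move; black king on a1.
In check: yes, from the white rook on b1.
King squares — b1: available; a2: available; b2: attacked by Rb1.
Legal moves for Black: Kxa2, Kxb1.
Black is in check but has 2 legal moves → neither.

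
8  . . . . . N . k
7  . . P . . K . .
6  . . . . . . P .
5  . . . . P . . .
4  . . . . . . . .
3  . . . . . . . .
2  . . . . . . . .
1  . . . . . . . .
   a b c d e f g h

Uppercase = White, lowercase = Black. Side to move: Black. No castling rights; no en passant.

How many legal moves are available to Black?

0

Black to move; king on h8.
In check: no.
Legal moves: none.
Count: 0.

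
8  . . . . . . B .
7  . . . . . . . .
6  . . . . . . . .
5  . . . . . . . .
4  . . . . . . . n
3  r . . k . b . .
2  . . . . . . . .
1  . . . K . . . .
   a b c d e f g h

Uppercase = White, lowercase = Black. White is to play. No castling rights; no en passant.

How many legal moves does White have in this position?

2

White to move; king on d1.
In check: yes, from the black bishop on f3.
Legal moves: Ke1, Kc1.
Count: 2.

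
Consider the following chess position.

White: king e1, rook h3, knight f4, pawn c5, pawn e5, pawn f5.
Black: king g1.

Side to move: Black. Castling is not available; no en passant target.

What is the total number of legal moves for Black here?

Black to move; king on g1.
In check: no.
Legal moves: none.
Count: 0.

0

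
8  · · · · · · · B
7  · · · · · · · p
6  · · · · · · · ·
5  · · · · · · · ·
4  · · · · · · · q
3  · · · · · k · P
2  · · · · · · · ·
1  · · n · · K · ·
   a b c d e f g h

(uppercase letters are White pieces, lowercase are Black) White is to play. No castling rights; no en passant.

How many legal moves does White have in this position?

White to move; king on f1.
In check: no.
Legal moves: Bg7, Bf6, Be5, Bd4, Bc3, Bb2, Ba1, Kg1.
Count: 8.

8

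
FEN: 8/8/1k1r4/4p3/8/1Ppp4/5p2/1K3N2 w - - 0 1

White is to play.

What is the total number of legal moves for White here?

White to move; king on b1.
In check: no.
Legal moves: Ng3, Ne3, Nh2, Nd2, Ka2, Kc1, Ka1, b4.
Count: 8.

8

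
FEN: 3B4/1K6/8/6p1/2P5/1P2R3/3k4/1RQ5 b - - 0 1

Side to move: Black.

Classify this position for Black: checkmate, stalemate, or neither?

checkmate

Black to move; black king on d2.
In check: yes, from the white queen on c1.
King squares — c1: attacked by Rb1; d1: attacked by Qc1; e1: attacked by Qc1; c2: attacked by Qc1; e2: attacked by Re3; c3: attacked by Qc1; d3: attacked by Re3; e3: attacked by Qc1.
Legal moves for Black: none.
In check with no legal moves → checkmate.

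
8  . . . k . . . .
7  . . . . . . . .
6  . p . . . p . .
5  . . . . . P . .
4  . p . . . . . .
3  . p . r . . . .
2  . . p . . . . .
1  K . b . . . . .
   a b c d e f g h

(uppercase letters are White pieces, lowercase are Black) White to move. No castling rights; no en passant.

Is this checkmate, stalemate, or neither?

stalemate

White to move; white king on a1.
In check: no.
King squares — b1: attacked by Pc2; a2: attacked by Pb3; b2: attacked by Bc1.
Legal moves for White: none.
Not in check and no legal moves → stalemate.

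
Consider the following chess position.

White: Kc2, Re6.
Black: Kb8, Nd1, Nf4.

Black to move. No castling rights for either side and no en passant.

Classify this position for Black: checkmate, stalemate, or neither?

Black to move; black king on b8.
In check: no.
Legal moves for Black: Kc8, Ka8, Kc7, Kb7, Ka7, Ng6, Nxe6, Nh5, Nd5, Nh3, Nd3, Ng2, Ne2, Ne3+, Nc3, Nf2, Nb2.
Black has 17 legal moves and is not in check → neither.

neither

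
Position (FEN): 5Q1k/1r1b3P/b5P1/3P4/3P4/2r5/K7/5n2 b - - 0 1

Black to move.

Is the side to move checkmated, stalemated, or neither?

Black to move; black king on h8.
In check: yes, from the white queen on f8.
King squares — g7: attacked by Qf8; h7: attacked by Pg6; g8: attacked by Ph7.
Legal moves for Black: none.
In check with no legal moves → checkmate.

checkmate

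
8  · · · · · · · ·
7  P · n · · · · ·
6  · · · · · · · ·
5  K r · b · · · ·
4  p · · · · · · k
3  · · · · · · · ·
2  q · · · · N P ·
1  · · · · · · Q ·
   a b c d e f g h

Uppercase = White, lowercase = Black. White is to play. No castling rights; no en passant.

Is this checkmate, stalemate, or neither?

White to move; white king on a5.
In check: yes, from the black rook on b5.
King squares — a4: attacked by Qa2; b4: attacked by Rb5; b5: attacked by Nc7; a6: attacked by Nc7; b6: attacked by Rb5.
Legal moves for White: none.
In check with no legal moves → checkmate.

checkmate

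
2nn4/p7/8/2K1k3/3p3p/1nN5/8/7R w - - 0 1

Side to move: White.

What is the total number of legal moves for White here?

3

White to move; king on c5.
In check: yes, from the black knight on b3.
Legal moves: Kb5, Kc4, Kb4.
Count: 3.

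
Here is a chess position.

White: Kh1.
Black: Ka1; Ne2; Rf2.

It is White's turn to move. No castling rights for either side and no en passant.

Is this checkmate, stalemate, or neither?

White to move; white king on h1.
In check: no.
King squares — g1: attacked by Ne2; g2: attacked by Rf2; h2: attacked by Rf2.
Legal moves for White: none.
Not in check and no legal moves → stalemate.

stalemate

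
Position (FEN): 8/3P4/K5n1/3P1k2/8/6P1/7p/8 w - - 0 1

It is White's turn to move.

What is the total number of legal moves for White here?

11

White to move; king on a6.
In check: no.
Legal moves: Kb7, Ka7, Kb6, Kb5, Ka5, d8=Q, d8=R, d8=B, d8=N, d6, g4+.
Count: 11.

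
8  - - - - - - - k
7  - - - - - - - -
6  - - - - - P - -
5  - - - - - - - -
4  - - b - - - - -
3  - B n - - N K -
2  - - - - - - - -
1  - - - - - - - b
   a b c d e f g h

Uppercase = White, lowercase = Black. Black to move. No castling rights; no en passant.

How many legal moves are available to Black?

Black to move; king on h8.
In check: no.
Legal moves: Kg8, Kh7, Bg8, Bf7, Be6, Ba6, Bd5, Bb5, Bd3, Bxb3, Be2, Bf1, Nd5, Nb5, Ne4+, Na4, Ne2+, Na2, Nd1, Nb1, Bxf3, Bg2.
Count: 22.

22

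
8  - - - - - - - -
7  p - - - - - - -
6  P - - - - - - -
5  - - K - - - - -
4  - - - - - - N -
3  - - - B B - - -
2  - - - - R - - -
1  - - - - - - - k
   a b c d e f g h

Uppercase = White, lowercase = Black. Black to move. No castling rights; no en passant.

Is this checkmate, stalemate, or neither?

Black to move; black king on h1.
In check: no.
King squares — g1: attacked by Be3; g2: attacked by Re2; h2: attacked by Re2.
Legal moves for Black: none.
Not in check and no legal moves → stalemate.

stalemate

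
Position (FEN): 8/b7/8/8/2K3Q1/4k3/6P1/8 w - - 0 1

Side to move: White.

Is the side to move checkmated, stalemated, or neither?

White to move; white king on c4.
In check: no.
Legal moves for White include: Qg8, Qc8, Qg7, Qd7, Qg6, Qe6+, Qh5, Qg5+, Qf5, Qh4, Qf4+, Qe4+, Qd4+, Qh3+, Qg3+, Qf3+, Qe2+, Qd1, ... (list truncated; more exist).
White has legal moves and is not in check → neither.

neither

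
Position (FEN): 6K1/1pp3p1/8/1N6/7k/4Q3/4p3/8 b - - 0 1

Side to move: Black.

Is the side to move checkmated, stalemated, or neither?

Black to move; black king on h4.
In check: no.
Legal moves for Black: Kh5, Kg4, g6, c6, b6, e1=Q, e1=R, e1=B, e1=N, g5, c5.
Black has 11 legal moves and is not in check → neither.

neither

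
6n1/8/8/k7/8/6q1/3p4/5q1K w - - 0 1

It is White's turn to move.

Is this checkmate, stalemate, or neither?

White to move; white king on h1.
In check: yes, from the black queen on f1.
King squares — g1: attacked by Qf1; g2: attacked by Qf1; h2: attacked by Qg3.
Legal moves for White: none.
In check with no legal moves → checkmate.

checkmate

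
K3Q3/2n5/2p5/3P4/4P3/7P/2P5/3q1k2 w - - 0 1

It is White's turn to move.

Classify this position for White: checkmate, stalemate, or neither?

neither

White to move; white king on a8.
In check: yes, from the black knight on c7.
King squares — a7: available; b7: available; b8: available.
Legal moves for White: Kb8, Kb7, Ka7.
White is in check but has 3 legal moves → neither.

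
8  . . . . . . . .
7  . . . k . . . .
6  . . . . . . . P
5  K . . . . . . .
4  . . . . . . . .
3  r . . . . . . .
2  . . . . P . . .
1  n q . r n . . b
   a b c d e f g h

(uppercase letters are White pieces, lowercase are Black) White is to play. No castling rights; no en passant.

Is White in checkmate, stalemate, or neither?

checkmate

White to move; white king on a5.
In check: yes, from the black rook on a3.
King squares — a4: attacked by Ra3; b4: attacked by Qb1; b5: attacked by Qb1; a6: attacked by Ra3; b6: attacked by Qb1.
Legal moves for White: none.
In check with no legal moves → checkmate.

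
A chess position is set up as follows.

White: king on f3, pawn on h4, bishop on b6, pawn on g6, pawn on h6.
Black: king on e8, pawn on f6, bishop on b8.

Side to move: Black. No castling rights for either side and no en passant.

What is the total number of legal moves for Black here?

11

Black to move; king on e8.
In check: no.
Legal moves: Kf8, Ke7, Kd7, Bc7, Ba7, Bd6, Be5, Bf4, Bg3, Bh2, f5.
Count: 11.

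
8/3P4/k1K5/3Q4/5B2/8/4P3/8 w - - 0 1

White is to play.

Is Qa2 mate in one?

After Qa2: black king on a6; in check: yes, from the white queen on a2.
King squares — a5: attacked by Qa2; b5: attacked by Kc6; b6: attacked by Kc6; a7: attacked by Qa2; b7: attacked by Kc6.
Black has no legal moves → checkmate.

yes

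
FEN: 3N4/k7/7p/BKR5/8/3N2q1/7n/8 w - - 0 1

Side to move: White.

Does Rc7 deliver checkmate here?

no

After Rc7: black king on a7; in check: yes, from the white rook on c7.
Black has 3 legal replies: Kb8, Ka8, Qxc7.
In check but a legal move exists → not checkmate.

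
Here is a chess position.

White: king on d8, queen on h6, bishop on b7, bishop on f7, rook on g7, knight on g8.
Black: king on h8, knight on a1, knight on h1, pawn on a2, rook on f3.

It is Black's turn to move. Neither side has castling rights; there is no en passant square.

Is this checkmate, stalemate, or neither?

checkmate

Black to move; black king on h8.
In check: yes, from the white queen on h6.
King squares — g7: attacked by Qh6; h7: attacked by Qh6; g8: attacked by Bf7.
Legal moves for Black: none.
In check with no legal moves → checkmate.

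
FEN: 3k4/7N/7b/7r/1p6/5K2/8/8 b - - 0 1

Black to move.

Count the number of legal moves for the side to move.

24

Black to move; king on d8.
In check: no.
Legal moves: Ke8, Kc8, Ke7, Kd7, Kc7, Bf8, Bg7, Bg5, Bf4, Be3, Bd2, Bc1, Rg5, Rf5+, Re5, Rd5, Rc5, Rb5, Ra5, Rh4, Rh3+, Rh2, Rh1, b3.
Count: 24.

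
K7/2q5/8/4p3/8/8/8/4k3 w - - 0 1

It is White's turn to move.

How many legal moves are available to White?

0

White to move; king on a8.
In check: no.
Legal moves: none.
Count: 0.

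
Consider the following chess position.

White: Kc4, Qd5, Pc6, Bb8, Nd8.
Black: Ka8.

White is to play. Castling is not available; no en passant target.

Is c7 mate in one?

After c7: black king on a8; in check: yes, from the white queen on d5.
King squares — a7: attacked by Bb8; b7: attacked by Qd5; b8: attacked by Pc7.
Black has no legal moves → checkmate.

yes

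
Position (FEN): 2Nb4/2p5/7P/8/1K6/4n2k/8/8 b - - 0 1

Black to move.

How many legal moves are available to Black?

Black to move; king on h3.
In check: no.
Legal moves: Be7+, Bf6, Bg5, Bh4, Kh4, Kg4, Kg3, Kh2, Kg2, Nf5, Nd5+, Ng4, Nc4, Ng2, Nc2+, Nf1, Nd1, c6, c5+.
Count: 19.

19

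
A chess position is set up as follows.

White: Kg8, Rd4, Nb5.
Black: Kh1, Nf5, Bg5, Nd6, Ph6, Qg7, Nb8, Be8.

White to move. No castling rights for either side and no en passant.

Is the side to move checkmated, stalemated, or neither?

checkmate

White to move; white king on g8.
In check: yes, from the black queen on g7.
King squares — f7: attacked by Nd6; g7: attacked by Nf5; h7: attacked by Qg7; f8: attacked by Qg7; h8: attacked by Qg7.
Legal moves for White: none.
In check with no legal moves → checkmate.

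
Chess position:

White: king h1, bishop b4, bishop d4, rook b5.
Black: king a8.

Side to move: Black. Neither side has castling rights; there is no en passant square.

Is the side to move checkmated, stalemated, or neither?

Black to move; black king on a8.
In check: no.
King squares — a7: attacked by Bd4; b7: attacked by Rb5; b8: attacked by Rb5.
Legal moves for Black: none.
Not in check and no legal moves → stalemate.

stalemate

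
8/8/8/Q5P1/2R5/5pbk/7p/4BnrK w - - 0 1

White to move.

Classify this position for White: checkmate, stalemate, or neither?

White to move; white king on h1.
In check: yes, from the black rook on g1.
King squares — g1: attacked by Ph2; g2: attacked by Rg1; h2: attacked by Nf1.
Legal moves for White: none.
In check with no legal moves → checkmate.

checkmate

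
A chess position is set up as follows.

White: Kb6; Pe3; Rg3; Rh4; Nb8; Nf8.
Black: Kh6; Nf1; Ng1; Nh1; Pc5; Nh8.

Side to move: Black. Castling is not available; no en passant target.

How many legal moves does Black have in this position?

Black to move; king on h6.
In check: yes, from the white rook on h4.
Legal moves: none.
Count: 0.

0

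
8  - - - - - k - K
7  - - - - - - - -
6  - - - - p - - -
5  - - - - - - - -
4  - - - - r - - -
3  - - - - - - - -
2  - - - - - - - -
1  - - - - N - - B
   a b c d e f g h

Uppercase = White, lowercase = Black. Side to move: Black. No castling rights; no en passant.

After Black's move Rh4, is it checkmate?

After Rh4: white king on h8; in check: yes, from the black rook on h4.
King squares — g7: attacked by Kf8; h7: attacked by Rh4; g8: attacked by Kf8.
White has no legal moves → checkmate.

yes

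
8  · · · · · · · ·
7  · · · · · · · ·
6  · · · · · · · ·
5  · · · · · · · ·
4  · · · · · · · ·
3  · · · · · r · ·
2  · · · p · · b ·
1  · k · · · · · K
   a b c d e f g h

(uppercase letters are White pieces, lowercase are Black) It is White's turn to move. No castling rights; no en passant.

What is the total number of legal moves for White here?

White to move; king on h1.
In check: yes, from the black bishop on g2.
Legal moves: Kh2, Kxg2, Kg1.
Count: 3.

3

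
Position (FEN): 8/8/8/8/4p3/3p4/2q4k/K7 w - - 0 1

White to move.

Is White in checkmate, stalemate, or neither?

stalemate

White to move; white king on a1.
In check: no.
King squares — b1: attacked by Qc2; a2: attacked by Qc2; b2: attacked by Qc2.
Legal moves for White: none.
Not in check and no legal moves → stalemate.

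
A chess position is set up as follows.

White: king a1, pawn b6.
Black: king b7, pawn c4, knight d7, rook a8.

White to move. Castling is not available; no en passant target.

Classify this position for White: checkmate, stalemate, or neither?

White to move; white king on a1.
In check: yes, from the black rook on a8.
Legal moves for White: Kb2, Kb1.
White is in check but has 2 legal moves → neither.

neither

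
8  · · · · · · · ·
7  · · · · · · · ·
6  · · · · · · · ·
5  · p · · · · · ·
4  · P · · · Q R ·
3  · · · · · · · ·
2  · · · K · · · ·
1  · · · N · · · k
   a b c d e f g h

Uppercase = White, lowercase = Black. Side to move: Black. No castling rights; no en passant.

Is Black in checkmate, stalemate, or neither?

Black to move; black king on h1.
In check: no.
King squares — g1: attacked by Rg4; g2: attacked by Rg4; h2: attacked by Qf4.
Legal moves for Black: none.
Not in check and no legal moves → stalemate.

stalemate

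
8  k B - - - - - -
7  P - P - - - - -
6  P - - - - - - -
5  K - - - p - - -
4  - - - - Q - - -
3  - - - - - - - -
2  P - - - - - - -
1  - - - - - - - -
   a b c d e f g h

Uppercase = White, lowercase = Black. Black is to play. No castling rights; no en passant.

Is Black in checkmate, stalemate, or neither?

checkmate

Black to move; black king on a8.
In check: yes, from the white queen on e4.
King squares — a7: attacked by Bb8; b7: attacked by Qe4; b8: attacked by Pa7.
Legal moves for Black: none.
In check with no legal moves → checkmate.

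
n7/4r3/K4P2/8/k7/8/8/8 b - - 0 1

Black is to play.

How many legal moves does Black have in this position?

19

Black to move; king on a4.
In check: no.
Legal moves: Nc7+, Nb6, Re8, Rh7, Rg7, Rf7, Rd7, Rc7, Rb7, Ra7+, Re6+, Re5, Re4, Re3, Re2, Re1, Kb4, Kb3, Ka3.
Count: 19.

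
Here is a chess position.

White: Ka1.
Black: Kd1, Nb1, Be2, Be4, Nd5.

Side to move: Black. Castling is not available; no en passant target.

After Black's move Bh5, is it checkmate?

no

After Bh5: white king on a1; in check: no.
White is not in check, so this cannot be checkmate.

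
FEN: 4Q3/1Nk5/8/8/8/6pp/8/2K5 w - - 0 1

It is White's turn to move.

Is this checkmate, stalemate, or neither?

White to move; white king on c1.
In check: no.
Legal moves for White include: Qh8, Qg8, Qf8, Qd8+, Qc8+, Qb8+, Qa8, Qf7+, Qe7+, Qd7+, Qg6, Qe6, Qc6+, Qh5, Qe5+, Qb5, Qe4, Qa4, ... (list truncated; more exist).
White has legal moves and is not in check → neither.

neither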